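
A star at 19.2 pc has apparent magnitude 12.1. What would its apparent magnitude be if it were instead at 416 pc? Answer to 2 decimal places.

Flux ∝ 1/d², so Δm = 5 log₁₀(d₂/d₁) = 5 log₁₀(416/19.2) = 6.679
m₂ = m₁ + Δm = 12.1 + (6.679) = 18.779

m ≈ 18.78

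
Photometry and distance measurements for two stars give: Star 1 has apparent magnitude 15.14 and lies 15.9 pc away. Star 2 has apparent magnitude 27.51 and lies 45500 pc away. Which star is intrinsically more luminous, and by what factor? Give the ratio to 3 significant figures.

Star 1: M = m − 5 log₁₀ d + 5 = 15.14 − 5·1.2014 + 5 = 14.133
Star 2: M = m − 5 log₁₀ d + 5 = 27.51 − 5·4.6580 + 5 = 9.220
ΔM = M_1 − M_2 = 14.133 − (9.220) = 4.913; smaller M is more luminous → Star 2.
L ratio = 10^(0.4 |ΔM|) = 10^1.965 = 92.31

Star 2 is more luminous, by a factor of 92.3.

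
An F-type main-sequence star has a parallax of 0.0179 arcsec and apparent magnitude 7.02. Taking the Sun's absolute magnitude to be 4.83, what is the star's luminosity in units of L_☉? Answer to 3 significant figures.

d = 1/p = 1/0.0179″ = 55.87 pc
M = m − 5 log₁₀ d + 5 = 7.02 − 5·1.7471 + 5 = 3.284
M − M_☉ = 3.284 − 4.83 = -1.546
L/L_☉ = 10^(−0.4 × -1.546) = 4.152

L/L_☉ ≈ 4.15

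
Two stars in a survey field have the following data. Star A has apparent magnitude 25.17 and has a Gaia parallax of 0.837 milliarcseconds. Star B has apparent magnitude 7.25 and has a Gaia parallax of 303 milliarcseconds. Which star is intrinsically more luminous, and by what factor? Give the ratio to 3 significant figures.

Star B is more luminous, by a factor of 112.

Star A: p = 0.837 mas = 8.37×10^-4″ → d = 1/p = 1195 pc
Star A: M = m − 5 log₁₀ d + 5 = 25.17 − 5·3.0773 + 5 = 14.784
Star B: p = 303 mas = 0.303″ → d = 1/p = 3.300 pc
Star B: M = m − 5 log₁₀ d + 5 = 7.25 − 5·0.5186 + 5 = 9.657
ΔM = M_A − M_B = 14.784 − (9.657) = 5.126; smaller M is more luminous → Star B.
L ratio = 10^(0.4 |ΔM|) = 10^2.051 = 112.3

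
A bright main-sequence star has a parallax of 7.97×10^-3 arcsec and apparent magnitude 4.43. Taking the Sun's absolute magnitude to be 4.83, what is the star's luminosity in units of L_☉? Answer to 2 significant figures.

L/L_☉ ≈ 230

d = 1/p = 1/7.97×10^-3″ = 125.5 pc
M = m − 5 log₁₀ d + 5 = 4.43 − 5·2.0985 + 5 = -1.063
M − M_☉ = -1.063 − 4.83 = -5.893
L/L_☉ = 10^(−0.4 × -5.893) = 227.6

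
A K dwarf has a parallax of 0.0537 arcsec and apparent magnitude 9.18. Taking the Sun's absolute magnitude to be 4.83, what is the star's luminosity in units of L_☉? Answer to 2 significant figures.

L/L_☉ ≈ 0.063

d = 1/p = 1/0.0537″ = 18.62 pc
M = m − 5 log₁₀ d + 5 = 9.18 − 5·1.2700 + 5 = 7.830
M − M_☉ = 7.830 − 4.83 = 3.000
L/L_☉ = 10^(−0.4 × 3.000) = 0.06310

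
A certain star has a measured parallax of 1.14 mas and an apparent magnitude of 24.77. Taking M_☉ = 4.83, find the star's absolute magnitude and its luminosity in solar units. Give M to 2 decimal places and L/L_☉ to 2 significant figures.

d = 1/p = 1000/1.14 mas = 877.2 pc
M = m − 5 log₁₀ d + 5 = 24.77 − 5·2.9431 + 5 = 15.055
M − M_☉ = 15.055 − 4.83 = 10.225
L/L_☉ = 10^(−0.4 × 10.225) = 8.132×10^-5

M ≈ 15.05; L/L_☉ ≈ 8.1×10^-5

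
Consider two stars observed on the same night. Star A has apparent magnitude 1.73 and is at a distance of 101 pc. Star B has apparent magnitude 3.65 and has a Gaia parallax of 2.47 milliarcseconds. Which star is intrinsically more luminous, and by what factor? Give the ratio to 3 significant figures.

Star A: M = m − 5 log₁₀ d + 5 = 1.73 − 5·2.0043 + 5 = -3.292
Star B: p = 2.47 mas = 2.47×10^-3″ → d = 1/p = 404.9 pc
Star B: M = m − 5 log₁₀ d + 5 = 3.65 − 5·2.6073 + 5 = -4.387
ΔM = M_A − M_B = -3.292 − (-4.387) = 1.095; smaller M is more luminous → Star B.
L ratio = 10^(0.4 |ΔM|) = 10^0.438 = 2.741

Star B is more luminous, by a factor of 2.74.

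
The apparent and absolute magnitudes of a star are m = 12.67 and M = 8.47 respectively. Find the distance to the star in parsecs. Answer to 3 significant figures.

Distance modulus: m − M = 12.67 − (8.47) = 4.200
m − M = 5 log₁₀ d − 5
log₁₀ d = (m − M)/5 + 1 = 1.8400
d = 10^1.8400 = 69.18 pc

d ≈ 69.2 pc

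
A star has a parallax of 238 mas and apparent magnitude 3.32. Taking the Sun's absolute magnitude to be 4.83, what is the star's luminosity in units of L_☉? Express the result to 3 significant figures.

d = 1/p = 1000/238 mas = 4.202 pc
M = m − 5 log₁₀ d + 5 = 3.32 − 5·0.6234 + 5 = 5.203
M − M_☉ = 5.203 − 4.83 = 0.373
L/L_☉ = 10^(−0.4 × 0.373) = 0.7093

L/L_☉ ≈ 0.709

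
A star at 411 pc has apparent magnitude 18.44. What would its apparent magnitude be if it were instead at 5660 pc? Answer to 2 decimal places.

Flux ∝ 1/d², so Δm = 5 log₁₀(d₂/d₁) = 5 log₁₀(5660/411) = 5.695
m₂ = m₁ + Δm = 18.44 + (5.695) = 24.135

m ≈ 24.13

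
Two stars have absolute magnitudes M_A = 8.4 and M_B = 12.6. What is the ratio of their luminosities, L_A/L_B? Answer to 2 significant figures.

L_A/L_B ≈ 48

ΔM = M_A − M_B = -4.2
L_A/L_B = 10^(−0.4 ΔM) = 10^1.680 = 47.86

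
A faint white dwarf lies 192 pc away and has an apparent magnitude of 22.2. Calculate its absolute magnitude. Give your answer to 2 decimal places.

5 log₁₀(d/10 pc) = 5 log₁₀(192.0) − 5 = 6.417
M = m − 5 log₁₀(d/10) = 22.2 − 6.417 = 15.783

M ≈ 15.78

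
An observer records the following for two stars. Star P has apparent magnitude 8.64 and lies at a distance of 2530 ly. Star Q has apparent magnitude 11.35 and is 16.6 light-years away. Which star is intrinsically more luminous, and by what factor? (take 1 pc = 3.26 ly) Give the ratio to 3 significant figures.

Star P is more luminous, by a factor of 282000.

Star P: d = 2530 ly / 3.26 = 776.1 pc
Star P: M = m − 5 log₁₀ d + 5 = 8.64 − 5·2.8899 + 5 = -0.810
Star Q: d = 16.6 ly / 3.26 = 5.092 pc
Star Q: M = m − 5 log₁₀ d + 5 = 11.35 − 5·0.7069 + 5 = 12.816
ΔM = M_P − M_Q = -0.810 − (12.816) = -13.625; smaller M is more luminous → Star P.
L ratio = 10^(0.4 |ΔM|) = 10^5.450 = 281900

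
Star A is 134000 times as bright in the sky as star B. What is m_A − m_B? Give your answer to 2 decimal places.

Pogson: Δm = −2.5 log₁₀(ratio) = −2.5 log₁₀(134000) = −2.5 × 5.1271 = -12.818
Star A is brighter, so it has the smaller magnitude: the difference is negative.

m_A − m_B ≈ -12.82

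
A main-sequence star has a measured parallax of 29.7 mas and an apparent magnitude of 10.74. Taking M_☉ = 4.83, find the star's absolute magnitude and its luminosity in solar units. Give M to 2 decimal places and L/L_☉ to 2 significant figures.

d = 1/p = 1000/29.7 mas = 33.67 pc
M = m − 5 log₁₀ d + 5 = 10.74 − 5·1.5272 + 5 = 8.104
M − M_☉ = 8.104 − 4.83 = 3.274
L/L_☉ = 10^(−0.4 × 3.274) = 0.04903

M ≈ 8.10; L/L_☉ ≈ 0.049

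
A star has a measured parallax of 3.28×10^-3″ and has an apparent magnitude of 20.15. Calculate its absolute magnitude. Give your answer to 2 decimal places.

M ≈ 12.73

d = 1/p = 1/3.28×10^-3″ = 304.9 pc
5 log₁₀(d/10 pc) = 5 log₁₀(304.9) − 5 = 7.421
M = m − 5 log₁₀(d/10) = 20.15 − 7.421 = 12.729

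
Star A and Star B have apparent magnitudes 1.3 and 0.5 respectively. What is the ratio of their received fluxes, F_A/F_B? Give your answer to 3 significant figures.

F_A/F_B ≈ 0.479

Δm = 1.3 − (0.5) = 0.8
Flux ratio = 10^(−0.4 Δm) = 10^(−0.4 × 0.8) = 10^-0.320 = 0.4786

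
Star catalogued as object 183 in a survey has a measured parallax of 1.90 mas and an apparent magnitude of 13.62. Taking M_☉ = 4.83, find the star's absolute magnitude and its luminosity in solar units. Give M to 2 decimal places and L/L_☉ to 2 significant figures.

M ≈ 5.01; L/L_☉ ≈ 0.84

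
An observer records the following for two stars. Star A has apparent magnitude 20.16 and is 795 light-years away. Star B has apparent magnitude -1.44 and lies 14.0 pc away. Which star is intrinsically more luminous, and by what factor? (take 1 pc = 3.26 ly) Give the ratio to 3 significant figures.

Star B is more luminous, by a factor of 1.44×10^6.

Star A: d = 795 ly / 3.26 = 243.9 pc
Star A: M = m − 5 log₁₀ d + 5 = 20.16 − 5·2.3871 + 5 = 13.224
Star B: M = m − 5 log₁₀ d + 5 = -1.44 − 5·1.1461 + 5 = -2.171
ΔM = M_A − M_B = 13.224 − (-2.171) = 15.395; smaller M is more luminous → Star B.
L ratio = 10^(0.4 |ΔM|) = 10^6.158 = 1.439×10^6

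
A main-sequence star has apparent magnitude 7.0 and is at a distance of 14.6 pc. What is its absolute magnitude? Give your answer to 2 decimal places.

M ≈ 6.18

5 log₁₀(d/10 pc) = 5 log₁₀(14.60) − 5 = 0.822
M = m − 5 log₁₀(d/10) = 7.0 − 0.822 = 6.178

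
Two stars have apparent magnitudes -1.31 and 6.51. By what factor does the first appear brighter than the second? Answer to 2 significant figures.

1300

Δm = -1.31 − (6.51) = -7.82
Flux ratio = 10^(−0.4 Δm) = 10^(−0.4 × -7.82) = 10^3.128 = 1343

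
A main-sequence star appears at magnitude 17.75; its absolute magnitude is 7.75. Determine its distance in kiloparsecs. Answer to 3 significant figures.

d ≈ 1.00 kpc

μ = m − M = 10.000
m − M = 5 log₁₀ d − 5
log₁₀ d = (m − M)/5 + 1 = 3.0000
d = 10^3.0000 = 1000 pc
= 1.000 kpc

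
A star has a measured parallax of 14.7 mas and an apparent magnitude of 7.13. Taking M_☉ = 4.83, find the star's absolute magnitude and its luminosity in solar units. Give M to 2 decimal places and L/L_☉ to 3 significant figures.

M ≈ 2.97; L/L_☉ ≈ 5.56

d = 1/p = 1000/14.7 mas = 68.03 pc
M = m − 5 log₁₀ d + 5 = 7.13 − 5·1.8327 + 5 = 2.967
M − M_☉ = 2.967 − 4.83 = -1.863
L/L_☉ = 10^(−0.4 × -1.863) = 5.564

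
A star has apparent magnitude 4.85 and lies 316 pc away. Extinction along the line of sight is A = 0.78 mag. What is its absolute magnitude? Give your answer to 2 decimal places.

M ≈ -3.43

5 log₁₀(d/10 pc) = 5 log₁₀(316.0) − 5 = 7.498
M = m − 5 log₁₀(d/10) − A = 4.85 − 7.498 − 0.78 = -3.428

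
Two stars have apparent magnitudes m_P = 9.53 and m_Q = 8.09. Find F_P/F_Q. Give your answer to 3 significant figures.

F_P/F_Q ≈ 0.265

Magnitude difference = 1.44
Flux ratio = 10^(−0.4 Δm) = 10^(−0.4 × 1.44) = 10^-0.576 = 0.2655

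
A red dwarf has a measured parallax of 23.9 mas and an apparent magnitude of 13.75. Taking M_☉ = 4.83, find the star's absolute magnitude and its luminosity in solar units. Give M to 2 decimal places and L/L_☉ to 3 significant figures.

M ≈ 10.64; L/L_☉ ≈ 4.73×10^-3

d = 1/p = 1000/23.9 mas = 41.84 pc
M = m − 5 log₁₀ d + 5 = 13.75 − 5·1.6216 + 5 = 10.642
M − M_☉ = 10.642 − 4.83 = 5.812
L/L_☉ = 10^(−0.4 × 5.812) = 4.734×10^-3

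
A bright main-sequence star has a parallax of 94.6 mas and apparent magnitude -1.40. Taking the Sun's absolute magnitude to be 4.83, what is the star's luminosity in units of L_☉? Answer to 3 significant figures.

L/L_☉ ≈ 347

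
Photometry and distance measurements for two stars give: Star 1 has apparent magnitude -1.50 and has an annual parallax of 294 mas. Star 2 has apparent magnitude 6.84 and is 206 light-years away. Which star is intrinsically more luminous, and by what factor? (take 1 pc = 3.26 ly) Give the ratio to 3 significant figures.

Star 1: p = 294 mas = 0.294″ → d = 1/p = 3.401 pc
Star 1: M = m − 5 log₁₀ d + 5 = -1.50 − 5·0.5317 + 5 = 0.842
Star 2: d = 206 ly / 3.26 = 63.19 pc
Star 2: M = m − 5 log₁₀ d + 5 = 6.84 − 5·1.8006 + 5 = 2.837
ΔM = M_1 − M_2 = 0.842 − (2.837) = -1.995; smaller M is more luminous → Star 1.
L ratio = 10^(0.4 |ΔM|) = 10^0.798 = 6.281

Star 1 is more luminous, by a factor of 6.28.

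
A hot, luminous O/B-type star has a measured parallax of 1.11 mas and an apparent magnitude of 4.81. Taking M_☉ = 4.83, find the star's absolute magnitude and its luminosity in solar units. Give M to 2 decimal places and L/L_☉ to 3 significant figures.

d = 1/p = 1000/1.11 mas = 900.9 pc
M = m − 5 log₁₀ d + 5 = 4.81 − 5·2.9547 + 5 = -4.963
M − M_☉ = -4.963 − 4.83 = -9.793
L/L_☉ = 10^(−0.4 × -9.793) = 8267

M ≈ -4.96; L/L_☉ ≈ 8270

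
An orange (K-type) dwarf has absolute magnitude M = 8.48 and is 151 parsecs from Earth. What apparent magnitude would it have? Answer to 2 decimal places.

m = M + 5 log₁₀ d − 5 = 8.48 + 5·2.1790 − 5 = 14.375

m ≈ 14.37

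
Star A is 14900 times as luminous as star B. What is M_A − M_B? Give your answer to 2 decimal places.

Pogson: ΔM = −2.5 log₁₀(ratio) = −2.5 log₁₀(14900) = −2.5 × 4.1732 = -10.433
Star A is brighter, so it has the smaller magnitude: the difference is negative.

M_A − M_B ≈ -10.43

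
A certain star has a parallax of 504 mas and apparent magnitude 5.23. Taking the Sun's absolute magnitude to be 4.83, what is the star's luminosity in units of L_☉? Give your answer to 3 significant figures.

d = 1/p = 1000/504 mas = 1.984 pc
M = m − 5 log₁₀ d + 5 = 5.23 − 5·0.2976 + 5 = 8.742
M − M_☉ = 8.742 − 4.83 = 3.912
L/L_☉ = 10^(−0.4 × 3.912) = 0.02724

L/L_☉ ≈ 0.0272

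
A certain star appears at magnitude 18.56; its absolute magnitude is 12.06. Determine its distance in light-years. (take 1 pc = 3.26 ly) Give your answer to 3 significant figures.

Distance modulus: m − M = 18.56 − (12.06) = 6.500
m − M = 5 log₁₀ d − 5
log₁₀ d = (m − M)/5 + 1 = 2.3000
d = 10^2.3000 = 199.5 pc
= 650.5 ly

d ≈ 650 ly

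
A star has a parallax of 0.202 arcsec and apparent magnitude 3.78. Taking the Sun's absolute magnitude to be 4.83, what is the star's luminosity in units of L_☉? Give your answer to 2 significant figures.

d = 1/p = 1/0.202″ = 4.950 pc
M = m − 5 log₁₀ d + 5 = 3.78 − 5·0.6946 + 5 = 5.307
M − M_☉ = 5.307 − 4.83 = 0.477
L/L_☉ = 10^(−0.4 × 0.477) = 0.6446

L/L_☉ ≈ 0.64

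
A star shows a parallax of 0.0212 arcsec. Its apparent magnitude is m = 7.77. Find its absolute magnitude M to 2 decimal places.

M ≈ 4.40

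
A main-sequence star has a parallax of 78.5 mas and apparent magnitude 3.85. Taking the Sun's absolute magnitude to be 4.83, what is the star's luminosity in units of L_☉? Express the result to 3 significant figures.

d = 1/p = 1000/78.5 mas = 12.74 pc
M = m − 5 log₁₀ d + 5 = 3.85 − 5·1.1051 + 5 = 3.324
M − M_☉ = 3.324 − 4.83 = -1.506
L/L_☉ = 10^(−0.4 × -1.506) = 4.002

L/L_☉ ≈ 4.00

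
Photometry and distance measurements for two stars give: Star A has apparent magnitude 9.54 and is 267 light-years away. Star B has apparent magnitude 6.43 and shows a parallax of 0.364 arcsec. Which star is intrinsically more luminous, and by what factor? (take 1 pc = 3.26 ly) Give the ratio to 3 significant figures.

Star A is more luminous, by a factor of 50.7.

Star A: d = 267 ly / 3.26 = 81.90 pc
Star A: M = m − 5 log₁₀ d + 5 = 9.54 − 5·1.9133 + 5 = 4.974
Star B: d = 1/p = 1/0.364″ = 2.747 pc
Star B: M = m − 5 log₁₀ d + 5 = 6.43 − 5·0.4389 + 5 = 9.236
ΔM = M_A − M_B = 4.974 − (9.236) = -4.262; smaller M is more luminous → Star A.
L ratio = 10^(0.4 |ΔM|) = 10^1.705 = 50.67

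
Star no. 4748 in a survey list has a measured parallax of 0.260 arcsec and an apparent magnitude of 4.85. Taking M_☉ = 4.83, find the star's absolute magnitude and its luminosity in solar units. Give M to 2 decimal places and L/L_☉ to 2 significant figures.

M ≈ 6.92; L/L_☉ ≈ 0.15

d = 1/p = 1/0.260″ = 3.846 pc
M = m − 5 log₁₀ d + 5 = 4.85 − 5·0.5850 + 5 = 6.925
M − M_☉ = 6.925 − 4.83 = 2.095
L/L_☉ = 10^(−0.4 × 2.095) = 0.1452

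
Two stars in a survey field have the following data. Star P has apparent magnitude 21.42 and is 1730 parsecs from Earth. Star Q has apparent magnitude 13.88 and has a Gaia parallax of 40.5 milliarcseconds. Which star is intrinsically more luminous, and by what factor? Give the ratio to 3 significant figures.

Star P is more luminous, by a factor of 4.73.

Star P: M = m − 5 log₁₀ d + 5 = 21.42 − 5·3.2380 + 5 = 10.230
Star Q: p = 40.5 mas = 0.0405″ → d = 1/p = 24.69 pc
Star Q: M = m − 5 log₁₀ d + 5 = 13.88 − 5·1.3925 + 5 = 11.917
ΔM = M_P − M_Q = 10.230 − (11.917) = -1.688; smaller M is more luminous → Star P.
L ratio = 10^(0.4 |ΔM|) = 10^0.675 = 4.732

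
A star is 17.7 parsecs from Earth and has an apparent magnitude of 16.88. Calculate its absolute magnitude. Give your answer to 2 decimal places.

5 log₁₀(d/10 pc) = 5 log₁₀(17.70) − 5 = 1.240
M = m − 5 log₁₀(d/10) = 16.88 − 1.240 = 15.640

M ≈ 15.64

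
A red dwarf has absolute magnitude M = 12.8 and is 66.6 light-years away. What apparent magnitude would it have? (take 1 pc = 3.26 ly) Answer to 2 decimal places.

d = 66.6 ly / 3.26 = 20.43 pc
m = M + 5 log₁₀ d − 5 = 12.8 + 5·1.3103 − 5 = 14.351

m ≈ 14.35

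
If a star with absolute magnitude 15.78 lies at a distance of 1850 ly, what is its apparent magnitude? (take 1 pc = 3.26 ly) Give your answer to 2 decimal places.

m ≈ 24.55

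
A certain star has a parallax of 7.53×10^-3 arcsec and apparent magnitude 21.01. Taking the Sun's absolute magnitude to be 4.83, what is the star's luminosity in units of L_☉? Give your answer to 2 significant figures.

L/L_☉ ≈ 5.9×10^-5

d = 1/p = 1/7.53×10^-3″ = 132.8 pc
M = m − 5 log₁₀ d + 5 = 21.01 − 5·2.1232 + 5 = 15.394
M − M_☉ = 15.394 − 4.83 = 10.564
L/L_☉ = 10^(−0.4 × 10.564) = 5.949×10^-5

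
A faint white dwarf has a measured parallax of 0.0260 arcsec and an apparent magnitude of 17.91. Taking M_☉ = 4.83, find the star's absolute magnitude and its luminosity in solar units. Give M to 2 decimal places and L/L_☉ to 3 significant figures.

M ≈ 14.98; L/L_☉ ≈ 8.67×10^-5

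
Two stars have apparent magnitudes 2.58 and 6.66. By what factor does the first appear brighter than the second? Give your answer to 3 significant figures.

Magnitude difference = -4.08
Flux ratio = 10^(−0.4 Δm) = 10^(−0.4 × -4.08) = 10^1.632 = 42.85

42.9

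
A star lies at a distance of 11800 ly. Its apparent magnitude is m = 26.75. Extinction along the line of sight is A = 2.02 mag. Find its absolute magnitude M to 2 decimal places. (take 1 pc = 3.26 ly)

M ≈ 11.94

d = 11800 ly / 3.26 = 3620 pc
5 log₁₀(d/10 pc) = 5 log₁₀(3620) − 5 = 12.793
M = m − 5 log₁₀(d/10) − A = 26.75 − 12.793 − 2.02 = 11.937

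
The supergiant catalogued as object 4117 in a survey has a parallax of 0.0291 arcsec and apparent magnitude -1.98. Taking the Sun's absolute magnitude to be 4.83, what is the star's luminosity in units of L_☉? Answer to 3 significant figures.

d = 1/p = 1/0.0291″ = 34.36 pc
M = m − 5 log₁₀ d + 5 = -1.98 − 5·1.5361 + 5 = -4.661
M − M_☉ = -4.661 − 4.83 = -9.491
L/L_☉ = 10^(−0.4 × -9.491) = 6255

L/L_☉ ≈ 6250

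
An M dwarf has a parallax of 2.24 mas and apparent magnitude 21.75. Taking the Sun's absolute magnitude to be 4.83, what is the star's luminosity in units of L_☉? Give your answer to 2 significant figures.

d = 1/p = 1000/2.24 mas = 446.4 pc
M = m − 5 log₁₀ d + 5 = 21.75 − 5·2.6498 + 5 = 13.501
M − M_☉ = 13.501 − 4.83 = 8.671
L/L_☉ = 10^(−0.4 × 8.671) = 3.400×10^-4

L/L_☉ ≈ 3.4×10^-4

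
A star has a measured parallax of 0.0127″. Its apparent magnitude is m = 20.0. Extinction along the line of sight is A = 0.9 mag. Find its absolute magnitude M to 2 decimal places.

d = 1/p = 1/0.0127″ = 78.74 pc
5 log₁₀(d/10 pc) = 5 log₁₀(78.74) − 5 = 4.481
M = m − 5 log₁₀(d/10) − A = 20.0 − 4.481 − 0.9 = 14.619

M ≈ 14.62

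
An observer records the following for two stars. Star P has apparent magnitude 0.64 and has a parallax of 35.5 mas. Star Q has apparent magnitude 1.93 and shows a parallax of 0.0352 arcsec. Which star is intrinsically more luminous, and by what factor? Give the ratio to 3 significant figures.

Star P is more luminous, by a factor of 3.23.

Star P: p = 35.5 mas = 0.0355″ → d = 1/p = 28.17 pc
Star P: M = m − 5 log₁₀ d + 5 = 0.64 − 5·1.4498 + 5 = -1.609
Star Q: d = 1/p = 1/0.0352″ = 28.41 pc
Star Q: M = m − 5 log₁₀ d + 5 = 1.93 − 5·1.4535 + 5 = -0.337
ΔM = M_P − M_Q = -1.609 − (-0.337) = -1.272; smaller M is more luminous → Star P.
L ratio = 10^(0.4 |ΔM|) = 10^0.509 = 3.226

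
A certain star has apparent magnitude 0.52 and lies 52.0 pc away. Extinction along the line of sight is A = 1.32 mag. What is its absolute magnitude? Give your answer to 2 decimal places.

5 log₁₀(d/10 pc) = 5 log₁₀(52.00) − 5 = 3.580
M = m − 5 log₁₀(d/10) − A = 0.52 − 3.580 − 1.32 = -4.380

M ≈ -4.38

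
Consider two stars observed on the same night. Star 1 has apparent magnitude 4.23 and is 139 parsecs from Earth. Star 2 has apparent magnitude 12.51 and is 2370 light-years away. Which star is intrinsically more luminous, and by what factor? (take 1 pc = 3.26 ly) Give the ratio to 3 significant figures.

Star 1 is more luminous, by a factor of 75.0.

Star 1: M = m − 5 log₁₀ d + 5 = 4.23 − 5·2.1430 + 5 = -1.485
Star 2: d = 2370 ly / 3.26 = 727.0 pc
Star 2: M = m − 5 log₁₀ d + 5 = 12.51 − 5·2.8615 + 5 = 3.202
ΔM = M_1 − M_2 = -1.485 − (3.202) = -4.687; smaller M is more luminous → Star 1.
L ratio = 10^(0.4 |ΔM|) = 10^1.875 = 74.98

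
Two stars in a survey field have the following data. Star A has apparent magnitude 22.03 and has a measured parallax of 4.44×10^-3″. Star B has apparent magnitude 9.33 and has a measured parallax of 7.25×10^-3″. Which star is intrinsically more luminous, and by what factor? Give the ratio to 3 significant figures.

Star A: d = 1/p = 1/4.44×10^-3″ = 225.2 pc
Star A: M = m − 5 log₁₀ d + 5 = 22.03 − 5·2.3526 + 5 = 15.267
Star B: d = 1/p = 1/7.25×10^-3″ = 137.9 pc
Star B: M = m − 5 log₁₀ d + 5 = 9.33 − 5·2.1397 + 5 = 3.632
ΔM = M_A − M_B = 15.267 − (3.632) = 11.635; smaller M is more luminous → Star B.
L ratio = 10^(0.4 |ΔM|) = 10^4.654 = 45090

Star B is more luminous, by a factor of 45100.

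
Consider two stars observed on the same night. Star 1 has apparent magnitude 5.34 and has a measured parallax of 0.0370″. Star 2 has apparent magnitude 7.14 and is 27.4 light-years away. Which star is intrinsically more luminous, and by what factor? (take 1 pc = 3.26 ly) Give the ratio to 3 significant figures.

Star 1: d = 1/p = 1/0.0370″ = 27.03 pc
Star 1: M = m − 5 log₁₀ d + 5 = 5.34 − 5·1.4318 + 5 = 3.181
Star 2: d = 27.4 ly / 3.26 = 8.405 pc
Star 2: M = m − 5 log₁₀ d + 5 = 7.14 − 5·0.9245 + 5 = 7.517
ΔM = M_1 − M_2 = 3.181 − (7.517) = -4.336; smaller M is more luminous → Star 1.
L ratio = 10^(0.4 |ΔM|) = 10^1.735 = 54.27

Star 1 is more luminous, by a factor of 54.3.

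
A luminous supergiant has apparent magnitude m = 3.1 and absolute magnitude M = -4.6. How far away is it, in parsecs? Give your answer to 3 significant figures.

d ≈ 347 pc

Distance modulus: m − M = 3.1 − (-4.6) = 7.700
m − M = 5 log₁₀ d − 5
log₁₀ d = (m − M)/5 + 1 = 2.5400
d = 10^2.5400 = 346.7 pc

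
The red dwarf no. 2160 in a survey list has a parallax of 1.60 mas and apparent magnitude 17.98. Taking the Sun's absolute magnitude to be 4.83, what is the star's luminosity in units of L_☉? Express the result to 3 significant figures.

d = 1/p = 1000/1.60 mas = 625.0 pc
M = m − 5 log₁₀ d + 5 = 17.98 − 5·2.7959 + 5 = 9.001
M − M_☉ = 9.001 − 4.83 = 4.171
L/L_☉ = 10^(−0.4 × 4.171) = 0.02147

L/L_☉ ≈ 0.0215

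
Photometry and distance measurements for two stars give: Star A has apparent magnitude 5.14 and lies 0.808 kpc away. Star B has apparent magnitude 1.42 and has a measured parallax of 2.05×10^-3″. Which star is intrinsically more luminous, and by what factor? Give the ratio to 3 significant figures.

Star A: d = 0.808 kpc = 808.0 pc
Star A: M = m − 5 log₁₀ d + 5 = 5.14 − 5·2.9074 + 5 = -4.397
Star B: d = 1/p = 1/2.05×10^-3″ = 487.8 pc
Star B: M = m − 5 log₁₀ d + 5 = 1.42 − 5·2.6882 + 5 = -7.021
ΔM = M_A − M_B = -4.397 − (-7.021) = 2.624; smaller M is more luminous → Star B.
L ratio = 10^(0.4 |ΔM|) = 10^1.050 = 11.21

Star B is more luminous, by a factor of 11.2.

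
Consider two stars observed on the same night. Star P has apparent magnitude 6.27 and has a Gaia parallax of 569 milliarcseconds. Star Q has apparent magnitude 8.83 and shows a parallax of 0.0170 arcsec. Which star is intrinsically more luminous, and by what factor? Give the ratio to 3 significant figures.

Star Q is more luminous, by a factor of 106.

Star P: p = 569 mas = 0.569″ → d = 1/p = 1.757 pc
Star P: M = m − 5 log₁₀ d + 5 = 6.27 − 5·0.2449 + 5 = 10.046
Star Q: d = 1/p = 1/0.0170″ = 58.82 pc
Star Q: M = m − 5 log₁₀ d + 5 = 8.83 − 5·1.7696 + 5 = 4.982
ΔM = M_P − M_Q = 10.046 − (4.982) = 5.063; smaller M is more luminous → Star Q.
L ratio = 10^(0.4 |ΔM|) = 10^2.025 = 106.0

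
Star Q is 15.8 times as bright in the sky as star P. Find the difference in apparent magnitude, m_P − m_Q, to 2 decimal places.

Pogson: Δm = −2.5 log₁₀(ratio) = −2.5 log₁₀(15.8) = −2.5 × 1.1987 = -2.997
Star Q is brighter so has the smaller magnitude: m_P − m_Q is positive.

m_P − m_Q ≈ 3.00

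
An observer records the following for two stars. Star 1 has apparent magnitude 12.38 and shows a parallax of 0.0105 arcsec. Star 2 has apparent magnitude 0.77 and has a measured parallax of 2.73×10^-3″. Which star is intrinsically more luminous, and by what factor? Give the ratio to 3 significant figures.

Star 2 is more luminous, by a factor of 652000.

Star 1: d = 1/p = 1/0.0105″ = 95.24 pc
Star 1: M = m − 5 log₁₀ d + 5 = 12.38 − 5·1.9788 + 5 = 7.486
Star 2: d = 1/p = 1/2.73×10^-3″ = 366.3 pc
Star 2: M = m − 5 log₁₀ d + 5 = 0.77 − 5·2.5638 + 5 = -7.049
ΔM = M_1 − M_2 = 7.486 − (-7.049) = 14.535; smaller M is more luminous → Star 2.
L ratio = 10^(0.4 |ΔM|) = 10^5.814 = 651700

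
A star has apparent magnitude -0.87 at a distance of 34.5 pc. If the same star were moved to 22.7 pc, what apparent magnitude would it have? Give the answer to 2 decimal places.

Flux ∝ 1/d², so Δm = 5 log₁₀(d₂/d₁) = 5 log₁₀(22.7/34.5) = -0.909
m₂ = m₁ + Δm = -0.87 + (-0.909) = -1.779

m ≈ -1.78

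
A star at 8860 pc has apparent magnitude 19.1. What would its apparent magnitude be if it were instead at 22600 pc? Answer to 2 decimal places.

Flux ∝ 1/d², so Δm = 5 log₁₀(d₂/d₁) = 5 log₁₀(22600/8860) = 2.033
m₂ = m₁ + Δm = 19.1 + (2.033) = 21.133

m ≈ 21.13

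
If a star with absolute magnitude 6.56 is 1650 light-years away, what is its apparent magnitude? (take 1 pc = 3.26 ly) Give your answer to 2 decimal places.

m ≈ 15.08

d = 1650 ly / 3.26 = 506.1 pc
m = M + 5 log₁₀ d − 5 = 6.56 + 5·2.7043 − 5 = 15.081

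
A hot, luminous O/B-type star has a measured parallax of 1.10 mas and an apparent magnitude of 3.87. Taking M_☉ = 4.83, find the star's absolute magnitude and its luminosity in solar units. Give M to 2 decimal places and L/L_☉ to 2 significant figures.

M ≈ -5.92; L/L_☉ ≈ 20000

d = 1/p = 1000/1.10 mas = 909.1 pc
M = m − 5 log₁₀ d + 5 = 3.87 − 5·2.9586 + 5 = -5.923
M − M_☉ = -5.923 − 4.83 = -10.753
L/L_☉ = 10^(−0.4 × -10.753) = 20010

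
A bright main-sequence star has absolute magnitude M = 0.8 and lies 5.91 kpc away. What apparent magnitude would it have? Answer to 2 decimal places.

m ≈ 14.66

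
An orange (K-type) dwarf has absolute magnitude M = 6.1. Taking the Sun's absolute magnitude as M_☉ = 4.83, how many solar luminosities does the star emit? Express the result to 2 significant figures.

L/L_☉ ≈ 0.31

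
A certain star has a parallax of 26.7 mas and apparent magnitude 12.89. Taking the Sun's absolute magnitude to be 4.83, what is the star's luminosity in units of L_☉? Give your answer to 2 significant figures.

L/L_☉ ≈ 8.4×10^-3

d = 1/p = 1000/26.7 mas = 37.45 pc
M = m − 5 log₁₀ d + 5 = 12.89 − 5·1.5735 + 5 = 10.023
M − M_☉ = 10.023 − 4.83 = 5.193
L/L_☉ = 10^(−0.4 × 5.193) = 8.375×10^-3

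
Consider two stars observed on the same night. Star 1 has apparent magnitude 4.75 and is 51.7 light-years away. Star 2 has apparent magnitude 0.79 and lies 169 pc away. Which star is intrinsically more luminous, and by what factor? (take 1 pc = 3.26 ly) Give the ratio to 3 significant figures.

Star 1: d = 51.7 ly / 3.26 = 15.86 pc
Star 1: M = m − 5 log₁₀ d + 5 = 4.75 − 5·1.2003 + 5 = 3.749
Star 2: M = m − 5 log₁₀ d + 5 = 0.79 − 5·2.2279 + 5 = -5.349
ΔM = M_1 − M_2 = 3.749 − (-5.349) = 9.098; smaller M is more luminous → Star 2.
L ratio = 10^(0.4 |ΔM|) = 10^3.639 = 4357

Star 2 is more luminous, by a factor of 4360.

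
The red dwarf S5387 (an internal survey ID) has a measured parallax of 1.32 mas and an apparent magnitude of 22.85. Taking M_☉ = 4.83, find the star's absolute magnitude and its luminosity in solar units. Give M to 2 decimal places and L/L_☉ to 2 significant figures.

d = 1/p = 1000/1.32 mas = 757.6 pc
M = m − 5 log₁₀ d + 5 = 22.85 − 5·2.8794 + 5 = 13.453
M − M_☉ = 13.453 − 4.83 = 8.623
L/L_☉ = 10^(−0.4 × 8.623) = 3.555×10^-4

M ≈ 13.45; L/L_☉ ≈ 3.6×10^-4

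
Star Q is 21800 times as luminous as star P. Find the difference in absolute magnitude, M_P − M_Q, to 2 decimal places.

Pogson: ΔM = −2.5 log₁₀(ratio) = −2.5 log₁₀(21800) = −2.5 × 4.3385 = -10.846
Star Q is brighter so has the smaller magnitude: M_P − M_Q is positive.

M_P − M_Q ≈ 10.85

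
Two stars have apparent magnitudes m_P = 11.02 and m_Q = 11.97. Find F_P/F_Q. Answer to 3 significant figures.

F_P/F_Q ≈ 2.40

Δm = 11.02 − (11.97) = -0.95
Flux ratio = 10^(−0.4 Δm) = 10^(−0.4 × -0.95) = 10^0.380 = 2.399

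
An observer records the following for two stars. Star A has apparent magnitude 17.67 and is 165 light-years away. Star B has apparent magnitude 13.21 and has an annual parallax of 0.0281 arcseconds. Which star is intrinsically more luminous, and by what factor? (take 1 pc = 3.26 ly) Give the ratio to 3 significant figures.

Star A: d = 165 ly / 3.26 = 50.61 pc
Star A: M = m − 5 log₁₀ d + 5 = 17.67 − 5·1.7043 + 5 = 14.149
Star B: d = 1/p = 1/0.0281″ = 35.59 pc
Star B: M = m − 5 log₁₀ d + 5 = 13.21 − 5·1.5513 + 5 = 10.454
ΔM = M_A − M_B = 14.149 − (10.454) = 3.695; smaller M is more luminous → Star B.
L ratio = 10^(0.4 |ΔM|) = 10^1.478 = 30.06

Star B is more luminous, by a factor of 30.1.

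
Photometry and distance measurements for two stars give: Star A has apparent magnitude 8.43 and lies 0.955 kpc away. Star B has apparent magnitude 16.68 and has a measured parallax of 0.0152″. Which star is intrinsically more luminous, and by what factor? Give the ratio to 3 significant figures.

Star A is more luminous, by a factor of 420000.

Star A: d = 0.955 kpc = 955.0 pc
Star A: M = m − 5 log₁₀ d + 5 = 8.43 − 5·2.9800 + 5 = -1.470
Star B: d = 1/p = 1/0.0152″ = 65.79 pc
Star B: M = m − 5 log₁₀ d + 5 = 16.68 − 5·1.8182 + 5 = 12.589
ΔM = M_A − M_B = -1.470 − (12.589) = -14.059; smaller M is more luminous → Star A.
L ratio = 10^(0.4 |ΔM|) = 10^5.624 = 420400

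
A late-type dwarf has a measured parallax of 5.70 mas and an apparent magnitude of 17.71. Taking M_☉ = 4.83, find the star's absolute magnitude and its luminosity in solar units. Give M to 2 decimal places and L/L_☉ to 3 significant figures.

M ≈ 11.49; L/L_☉ ≈ 2.17×10^-3

d = 1/p = 1000/5.70 mas = 175.4 pc
M = m − 5 log₁₀ d + 5 = 17.71 − 5·2.2441 + 5 = 11.489
M − M_☉ = 11.489 − 4.83 = 6.659
L/L_☉ = 10^(−0.4 × 6.659) = 2.169×10^-3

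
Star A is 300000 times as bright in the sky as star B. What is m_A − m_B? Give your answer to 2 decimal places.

m_A − m_B ≈ -13.69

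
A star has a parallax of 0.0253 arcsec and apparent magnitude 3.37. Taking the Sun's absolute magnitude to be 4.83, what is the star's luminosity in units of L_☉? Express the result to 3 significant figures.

L/L_☉ ≈ 59.9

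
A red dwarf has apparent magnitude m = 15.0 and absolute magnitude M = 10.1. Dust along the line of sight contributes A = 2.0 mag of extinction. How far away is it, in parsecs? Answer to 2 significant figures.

d ≈ 38 pc

m − M = 5 log₁₀(d/10 pc) + A  ⇒  15.0 − (10.1) − 2.0 = 5 log₁₀(d/10)
2.900 = 5 log₁₀(d/10)
log₁₀ d = (m − M − A)/5 + 1 = 1.5800
d = 10^1.5800 = 38.02 pc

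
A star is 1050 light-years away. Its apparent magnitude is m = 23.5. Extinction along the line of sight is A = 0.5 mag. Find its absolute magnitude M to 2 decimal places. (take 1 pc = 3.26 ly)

M ≈ 15.46

d = 1050 ly / 3.26 = 322.1 pc
5 log₁₀(d/10 pc) = 5 log₁₀(322.1) − 5 = 7.540
M = m − 5 log₁₀(d/10) − A = 23.5 − 7.540 − 0.5 = 15.460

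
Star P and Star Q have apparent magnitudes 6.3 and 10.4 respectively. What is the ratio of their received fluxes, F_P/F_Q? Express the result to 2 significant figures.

F_P/F_Q ≈ 44

Magnitude difference = -4.1
Flux ratio = 10^(−0.4 Δm) = 10^(−0.4 × -4.1) = 10^1.640 = 43.65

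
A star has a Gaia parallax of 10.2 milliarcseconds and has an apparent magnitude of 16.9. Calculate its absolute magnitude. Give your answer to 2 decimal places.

M ≈ 11.94

p = 10.2 mas = 0.0102″ → d = 1/p = 98.04 pc
5 log₁₀(d/10 pc) = 5 log₁₀(98.04) − 5 = 4.957
M = m − 5 log₁₀(d/10) = 16.9 − 4.957 = 11.943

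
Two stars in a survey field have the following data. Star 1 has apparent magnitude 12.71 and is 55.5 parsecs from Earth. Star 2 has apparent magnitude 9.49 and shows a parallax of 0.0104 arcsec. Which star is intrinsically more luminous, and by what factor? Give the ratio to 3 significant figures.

Star 2 is more luminous, by a factor of 58.3.

Star 1: M = m − 5 log₁₀ d + 5 = 12.71 − 5·1.7443 + 5 = 8.989
Star 2: d = 1/p = 1/0.0104″ = 96.15 pc
Star 2: M = m − 5 log₁₀ d + 5 = 9.49 − 5·1.9830 + 5 = 4.575
ΔM = M_1 − M_2 = 8.989 − (4.575) = 4.413; smaller M is more luminous → Star 2.
L ratio = 10^(0.4 |ΔM|) = 10^1.765 = 58.26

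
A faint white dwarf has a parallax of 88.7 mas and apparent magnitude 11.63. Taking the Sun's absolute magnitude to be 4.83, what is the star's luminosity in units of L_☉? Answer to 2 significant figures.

d = 1/p = 1000/88.7 mas = 11.27 pc
M = m − 5 log₁₀ d + 5 = 11.63 − 5·1.0521 + 5 = 11.370
M − M_☉ = 11.370 − 4.83 = 6.540
L/L_☉ = 10^(−0.4 × 6.540) = 2.422×10^-3

L/L_☉ ≈ 2.4×10^-3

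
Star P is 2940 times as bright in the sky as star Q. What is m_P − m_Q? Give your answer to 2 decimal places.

Pogson: Δm = −2.5 log₁₀(ratio) = −2.5 log₁₀(2940) = −2.5 × 3.4683 = -8.671
Star P is brighter, so it has the smaller magnitude: the difference is negative.

m_P − m_Q ≈ -8.67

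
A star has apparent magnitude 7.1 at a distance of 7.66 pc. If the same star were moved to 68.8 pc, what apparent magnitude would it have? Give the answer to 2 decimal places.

m ≈ 11.87

Flux ∝ 1/d², so Δm = 5 log₁₀(d₂/d₁) = 5 log₁₀(68.8/7.66) = 4.767
m₂ = m₁ + Δm = 7.1 + (4.767) = 11.867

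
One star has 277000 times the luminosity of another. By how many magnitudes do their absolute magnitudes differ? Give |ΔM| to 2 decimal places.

|ΔM| ≈ 13.61

Pogson: ΔM = −2.5 log₁₀(ratio) = −2.5 log₁₀(277000) = −2.5 × 5.4425 = -13.606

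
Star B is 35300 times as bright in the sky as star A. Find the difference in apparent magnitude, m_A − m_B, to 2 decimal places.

Pogson: Δm = −2.5 log₁₀(ratio) = −2.5 log₁₀(35300) = −2.5 × 4.5478 = -11.369
Star B is brighter so has the smaller magnitude: m_A − m_B is positive.

m_A − m_B ≈ 11.37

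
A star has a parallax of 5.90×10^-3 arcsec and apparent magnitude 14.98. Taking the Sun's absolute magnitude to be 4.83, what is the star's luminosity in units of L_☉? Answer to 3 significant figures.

L/L_☉ ≈ 0.0250

d = 1/p = 1/5.90×10^-3″ = 169.5 pc
M = m − 5 log₁₀ d + 5 = 14.98 − 5·2.2291 + 5 = 8.834
M − M_☉ = 8.834 − 4.83 = 4.004
L/L_☉ = 10^(−0.4 × 4.004) = 0.02502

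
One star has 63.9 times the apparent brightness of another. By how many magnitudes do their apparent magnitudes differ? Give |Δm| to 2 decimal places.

Pogson: Δm = −2.5 log₁₀(ratio) = −2.5 log₁₀(63.9) = −2.5 × 1.8055 = -4.514

|Δm| ≈ 4.51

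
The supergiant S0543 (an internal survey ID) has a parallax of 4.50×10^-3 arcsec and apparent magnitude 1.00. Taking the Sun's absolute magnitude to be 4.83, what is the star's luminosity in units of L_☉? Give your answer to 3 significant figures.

L/L_☉ ≈ 16800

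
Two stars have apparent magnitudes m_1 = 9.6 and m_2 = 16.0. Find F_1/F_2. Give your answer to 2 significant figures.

F_1/F_2 ≈ 360

Magnitude difference = -6.4
Flux ratio = 10^(−0.4 Δm) = 10^(−0.4 × -6.4) = 10^2.560 = 363.1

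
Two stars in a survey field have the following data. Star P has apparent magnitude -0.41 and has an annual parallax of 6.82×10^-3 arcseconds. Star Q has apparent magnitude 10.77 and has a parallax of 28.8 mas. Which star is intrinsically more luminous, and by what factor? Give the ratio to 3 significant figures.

Star P: d = 1/p = 1/6.82×10^-3″ = 146.6 pc
Star P: M = m − 5 log₁₀ d + 5 = -0.41 − 5·2.1662 + 5 = -6.241
Star Q: p = 28.8 mas = 0.0288″ → d = 1/p = 34.72 pc
Star Q: M = m − 5 log₁₀ d + 5 = 10.77 − 5·1.5406 + 5 = 8.067
ΔM = M_P − M_Q = -6.241 − (8.067) = -14.308; smaller M is more luminous → Star P.
L ratio = 10^(0.4 |ΔM|) = 10^5.723 = 528700

Star P is more luminous, by a factor of 529000.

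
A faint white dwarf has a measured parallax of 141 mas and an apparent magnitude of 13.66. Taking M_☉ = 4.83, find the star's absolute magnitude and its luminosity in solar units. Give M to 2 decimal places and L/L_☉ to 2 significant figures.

M ≈ 14.41; L/L_☉ ≈ 1.5×10^-4

d = 1/p = 1000/141 mas = 7.092 pc
M = m − 5 log₁₀ d + 5 = 13.66 − 5·0.8508 + 5 = 14.406
M − M_☉ = 14.406 − 4.83 = 9.576
L/L_☉ = 10^(−0.4 × 9.576) = 1.478×10^-4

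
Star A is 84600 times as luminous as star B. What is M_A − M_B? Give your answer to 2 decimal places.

M_A − M_B ≈ -12.32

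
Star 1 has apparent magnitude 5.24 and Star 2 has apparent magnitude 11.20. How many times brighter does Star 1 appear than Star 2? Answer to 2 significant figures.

Δm = 5.24 − (11.20) = -5.96
Flux ratio = 10^(−0.4 Δm) = 10^(−0.4 × -5.96) = 10^2.384 = 242.1

240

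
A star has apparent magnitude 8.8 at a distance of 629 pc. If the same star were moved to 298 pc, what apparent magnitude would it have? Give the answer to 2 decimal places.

Flux ∝ 1/d², so Δm = 5 log₁₀(d₂/d₁) = 5 log₁₀(298/629) = -1.622
m₂ = m₁ + Δm = 8.8 + (-1.622) = 7.178

m ≈ 7.18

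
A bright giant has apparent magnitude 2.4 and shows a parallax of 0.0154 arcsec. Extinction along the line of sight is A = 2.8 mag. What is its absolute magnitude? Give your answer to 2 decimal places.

M ≈ -4.46

d = 1/p = 1/0.0154″ = 64.94 pc
5 log₁₀(d/10 pc) = 5 log₁₀(64.94) − 5 = 4.062
M = m − 5 log₁₀(d/10) − A = 2.4 − 4.062 − 2.8 = -4.462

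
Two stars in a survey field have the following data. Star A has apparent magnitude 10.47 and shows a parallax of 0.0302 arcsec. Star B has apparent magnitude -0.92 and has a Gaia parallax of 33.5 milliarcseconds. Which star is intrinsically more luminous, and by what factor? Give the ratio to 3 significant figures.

Star B is more luminous, by a factor of 29200.

Star A: d = 1/p = 1/0.0302″ = 33.11 pc
Star A: M = m − 5 log₁₀ d + 5 = 10.47 − 5·1.5200 + 5 = 7.870
Star B: p = 33.5 mas = 0.0335″ → d = 1/p = 29.85 pc
Star B: M = m − 5 log₁₀ d + 5 = -0.92 − 5·1.4750 + 5 = -3.295
ΔM = M_A − M_B = 7.870 − (-3.295) = 11.165; smaller M is more luminous → Star B.
L ratio = 10^(0.4 |ΔM|) = 10^4.466 = 29240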